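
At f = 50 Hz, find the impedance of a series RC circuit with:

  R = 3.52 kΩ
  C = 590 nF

Step 1 — Angular frequency: ω = 2π·f = 2π·50 = 314.2 rad/s.
Step 2 — Component impedances:
  R: Z = R = 3520 Ω
  C: Z = 1/(jωC) = -j/(ω·C) = 0 - j5395 Ω
Step 3 — Series combination: Z_total = R + C = 3520 - j5395 Ω = 6442∠-56.9° Ω.

Z = 3520 - j5395 Ω = 6442∠-56.9° Ω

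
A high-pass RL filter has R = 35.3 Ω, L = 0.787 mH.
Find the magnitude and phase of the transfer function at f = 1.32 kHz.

Step 1 — Angular frequency: ω = 2π·1320 = 8294 rad/s.
Step 2 — Transfer function: H(jω) = jωL/(R + jωL).
Step 3 — Numerator jωL = j·6.527; denominator R + jωL = 35.3 + j6.527.
Step 4 — H = 0.03306 + j0.1788.
Step 5 — Magnitude: |H| = 0.1818 (-14.8 dB); phase: φ = 79.5°.

|H| = 0.1818 (-14.8 dB), φ = 79.5°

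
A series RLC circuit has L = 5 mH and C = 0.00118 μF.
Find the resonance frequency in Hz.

Step 1 — Resonance condition Im(Z)=0 gives ω₀ = 1/√(LC).
Step 2 — ω₀ = 1/√(0.005·1.18e-09) = 4.117e+05 rad/s.
Step 3 — f₀ = ω₀/(2π) = 6.552e+04 Hz.

f₀ = 6.552e+04 Hz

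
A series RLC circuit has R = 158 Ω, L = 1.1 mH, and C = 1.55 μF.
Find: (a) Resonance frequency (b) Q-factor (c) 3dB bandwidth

Step 1 — Resonance condition Im(Z)=0 gives ω₀ = 1/√(LC).
Step 2 — ω₀ = 1/√(0.0011·1.55e-06) = 2.422e+04 rad/s.
Step 3 — f₀ = ω₀/(2π) = 3854 Hz.
Step 4 — Series Q: Q = ω₀L/R = 2.422e+04·0.0011/158 = 0.1686.
Step 5 — 3dB bandwidth: Δω = ω₀/Q = 1.436e+05 rad/s; BW = Δω/(2π) = 2.286e+04 Hz.

(a) f₀ = 3854 Hz  (b) Q = 0.1686  (c) BW = 2.286e+04 Hz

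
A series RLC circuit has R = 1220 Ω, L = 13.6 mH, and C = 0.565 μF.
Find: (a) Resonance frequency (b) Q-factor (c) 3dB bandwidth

Step 1 — Resonance: ω₀ = 1/√(LC) = 1/√(0.0136·5.65e-07) = 1.141e+04 rad/s.
Step 2 — f₀ = ω₀/(2π) = 1816 Hz.
Step 3 — Series Q: Q = ω₀L/R = 1.141e+04·0.0136/1220 = 0.1272.
Step 4 — Bandwidth: Δω = ω₀/Q = 8.971e+04 rad/s; BW = Δω/(2π) = 1.428e+04 Hz.

(a) f₀ = 1816 Hz  (b) Q = 0.1272  (c) BW = 1.428e+04 Hz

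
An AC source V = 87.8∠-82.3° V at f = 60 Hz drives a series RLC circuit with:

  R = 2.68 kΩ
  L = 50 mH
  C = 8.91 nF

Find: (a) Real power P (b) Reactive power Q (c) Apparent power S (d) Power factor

Step 1 — Angular frequency: ω = 2π·f = 2π·60 = 377 rad/s.
Step 2 — Component impedances:
  R: Z = R = 2680 Ω
  L: Z = jωL = j·377·0.05 = 0 + j18.85 Ω
  C: Z = 1/(jωC) = -j/(ω·C) = 0 - j2.977e+05 Ω
Step 3 — Series combination: Z_total = R + L + C = 2680 - j2.977e+05 Ω = 2.977e+05∠-89.5° Ω.
Step 4 — Source phasor: V = 87.8∠-82.3° V = 11.76 - j87.01 V.
Step 5 — Current: I = V / Z = 0.0002926 + j3.688e-05 A = 0.0002949∠7.2° A.
Step 6 — Complex power: S = V·I* = 0.0002331 - j0.02589 VA.
Step 7 — Real power: P = Re(S) = 0.0002331 W.
Step 8 — Reactive power: Q = Im(S) = -0.02589 VAR.
Step 9 — Apparent power: |S| = 0.02589 VA.
Step 10 — Power factor: PF = P/|S| = 0.009002 (leading).

(a) P = 0.0002331 W  (b) Q = -0.02589 VAR  (c) S = 0.02589 VA  (d) PF = 0.009002 (leading)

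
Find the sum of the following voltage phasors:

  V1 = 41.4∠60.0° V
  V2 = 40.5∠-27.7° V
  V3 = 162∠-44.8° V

Step 1 — Convert each phasor to rectangular form:
  V1 = 41.4·(cos(60.0°) + j·sin(60.0°)) = 20.7 + j35.85 V
  V2 = 40.5·(cos(-27.7°) + j·sin(-27.7°)) = 35.86 - j18.83 V
  V3 = 162·(cos(-44.8°) + j·sin(-44.8°)) = 115 - j114.2 V
Step 2 — Sum components: V_total = 171.5 - j97.12 V.
Step 3 — Convert to polar: |V_total| = 197.1 V, ∠V_total = -29.5°.

V_total = 197.1∠-29.5° V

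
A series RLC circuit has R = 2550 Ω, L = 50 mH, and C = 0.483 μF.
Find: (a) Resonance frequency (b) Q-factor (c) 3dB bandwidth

Step 1 — Resonance condition Im(Z)=0 gives ω₀ = 1/√(LC).
Step 2 — ω₀ = 1/√(0.05·4.83e-07) = 6435 rad/s.
Step 3 — f₀ = ω₀/(2π) = 1024 Hz.
Step 4 — Series Q: Q = ω₀L/R = 6435·0.05/2550 = 0.1262.
Step 5 — 3dB bandwidth: Δω = ω₀/Q = 5.1e+04 rad/s; BW = Δω/(2π) = 8117 Hz.

(a) f₀ = 1024 Hz  (b) Q = 0.1262  (c) BW = 8117 Hz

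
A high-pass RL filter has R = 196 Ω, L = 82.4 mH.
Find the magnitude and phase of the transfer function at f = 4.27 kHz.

Step 1 — Angular frequency: ω = 2π·4270 = 2.683e+04 rad/s.
Step 2 — Transfer function: H(jω) = jωL/(R + jωL).
Step 3 — Numerator jωL = j·2211; denominator R + jωL = 196 + j2211.
Step 4 — H = 0.9922 + j0.08797.
Step 5 — Magnitude: |H| = 0.9961 (-0.0 dB); phase: φ = 5.1°.

|H| = 0.9961 (-0.0 dB), φ = 5.1°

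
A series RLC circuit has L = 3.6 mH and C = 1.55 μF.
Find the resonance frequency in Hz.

Step 1 — Resonance condition Im(Z)=0 gives ω₀ = 1/√(LC).
Step 2 — ω₀ = 1/√(0.0036·1.55e-06) = 1.339e+04 rad/s.
Step 3 — f₀ = ω₀/(2π) = 2131 Hz.

f₀ = 2131 Hz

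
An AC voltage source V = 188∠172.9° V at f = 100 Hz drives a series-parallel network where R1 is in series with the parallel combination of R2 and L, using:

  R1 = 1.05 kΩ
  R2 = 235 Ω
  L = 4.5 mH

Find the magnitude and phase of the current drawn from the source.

Step 1 — Angular frequency: ω = 2π·f = 2π·100 = 628.3 rad/s.
Step 2 — Component impedances:
  R1: Z = R = 1050 Ω
  R2: Z = R = 235 Ω
  L: Z = jωL = j·628.3·0.0045 = 0 + j2.827 Ω
Step 3 — Parallel branch: R2 || L = 1/(1/R2 + 1/L) = 0.03401 + j2.827 Ω.
Step 4 — Series with R1: Z_total = R1 + (R2 || L) = 1050 + j2.827 Ω = 1050∠0.2° Ω.
Step 5 — Source phasor: V = 188∠172.9° V = -186.6 + j23.24 V.
Step 6 — Ohm's law: I = V / Z_total = (-186.6 + j23.24) / (1050 + j2.827) = -0.1776 + j0.02261 A.
Step 7 — Convert to polar: |I| = 0.179 A, ∠I = 172.7°.

I = 0.179∠172.7° A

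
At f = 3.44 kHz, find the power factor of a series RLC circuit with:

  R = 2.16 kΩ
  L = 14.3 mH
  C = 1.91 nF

Step 1 — Angular frequency: ω = 2π·f = 2π·3440 = 2.161e+04 rad/s.
Step 2 — Component impedances:
  R: Z = R = 2160 Ω
  L: Z = jωL = j·2.161e+04·0.0143 = 0 + j309.1 Ω
  C: Z = 1/(jωC) = -j/(ω·C) = 0 - j2.422e+04 Ω
Step 3 — Series combination: Z_total = R + L + C = 2160 - j2.391e+04 Ω = 2.401e+04∠-84.8° Ω.
Step 4 — Power factor: PF = cos(φ) = Re(Z)/|Z| = 2160/2.401e+04 = 0.08996.
Step 5 — Type: Im(Z) = -2.391e+04 ⇒ leading (phase φ = -84.8°).

PF = 0.08996 (leading, φ = -84.8°)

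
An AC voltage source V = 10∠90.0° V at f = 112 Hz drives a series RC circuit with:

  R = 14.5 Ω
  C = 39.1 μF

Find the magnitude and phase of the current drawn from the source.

Step 1 — Angular frequency: ω = 2π·f = 2π·112 = 703.7 rad/s.
Step 2 — Component impedances:
  R: Z = R = 14.5 Ω
  C: Z = 1/(jωC) = -j/(ω·C) = 0 - j36.34 Ω
Step 3 — Series combination: Z_total = R + C = 14.5 - j36.34 Ω = 39.13∠-68.2° Ω.
Step 4 — Source phasor: V = 10∠90.0° V = 0 + j10 V.
Step 5 — Ohm's law: I = V / Z_total = (0 + j10) / (14.5 - j36.34) = -0.2374 + j0.0947 A.
Step 6 — Convert to polar: |I| = 0.2556 A, ∠I = 158.2°.

I = 0.2556∠158.2° A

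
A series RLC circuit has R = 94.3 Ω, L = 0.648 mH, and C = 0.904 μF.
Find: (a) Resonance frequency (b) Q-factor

Step 1 — Resonance condition Im(Z)=0 gives ω₀ = 1/√(LC).
Step 2 — ω₀ = 1/√(0.000648·9.04e-07) = 4.132e+04 rad/s.
Step 3 — f₀ = ω₀/(2π) = 6576 Hz.
Step 4 — Series Q: Q = ω₀L/R = 4.132e+04·0.000648/94.3 = 0.2839.

(a) f₀ = 6576 Hz  (b) Q = 0.2839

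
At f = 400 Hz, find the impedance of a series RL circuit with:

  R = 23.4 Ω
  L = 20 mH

Step 1 — Angular frequency: ω = 2π·f = 2π·400 = 2513 rad/s.
Step 2 — Component impedances:
  R: Z = R = 23.4 Ω
  L: Z = jωL = j·2513·0.02 = 0 + j50.27 Ω
Step 3 — Series combination: Z_total = R + L = 23.4 + j50.27 Ω = 55.45∠65.0° Ω.

Z = 23.4 + j50.27 Ω = 55.45∠65.0° Ω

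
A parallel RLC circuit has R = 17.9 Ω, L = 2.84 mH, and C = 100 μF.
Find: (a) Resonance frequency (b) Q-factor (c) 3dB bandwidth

Step 1 — Resonance: ω₀ = 1/√(LC) = 1/√(0.00284·0.0001) = 1876 rad/s.
Step 2 — f₀ = ω₀/(2π) = 298.6 Hz.
Step 3 — Parallel Q: Q = R/(ω₀L) = 17.9/(1876·0.00284) = 3.359.
Step 4 — Bandwidth: Δω = ω₀/Q = 558.7 rad/s; BW = Δω/(2π) = 88.91 Hz.

(a) f₀ = 298.6 Hz  (b) Q = 3.359  (c) BW = 88.91 Hz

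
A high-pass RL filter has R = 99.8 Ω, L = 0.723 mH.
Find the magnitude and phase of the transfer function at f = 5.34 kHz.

Step 1 — Angular frequency: ω = 2π·5340 = 3.355e+04 rad/s.
Step 2 — Transfer function: H(jω) = jωL/(R + jωL).
Step 3 — Numerator jωL = j·24.26; denominator R + jωL = 99.8 + j24.26.
Step 4 — H = 0.05579 + j0.2295.
Step 5 — Magnitude: |H| = 0.2362 (-12.5 dB); phase: φ = 76.3°.

|H| = 0.2362 (-12.5 dB), φ = 76.3°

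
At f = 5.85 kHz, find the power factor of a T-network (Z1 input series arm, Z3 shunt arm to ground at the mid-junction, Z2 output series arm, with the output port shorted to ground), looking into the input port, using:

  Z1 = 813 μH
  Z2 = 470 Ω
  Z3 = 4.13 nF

Step 1 — Angular frequency: ω = 2π·f = 2π·5850 = 3.676e+04 rad/s.
Step 2 — Component impedances:
  Z1: Z = jωL = j·3.676e+04·0.000813 = 0 + j29.88 Ω
  Z2: Z = R = 470 Ω
  Z3: Z = 1/(jωC) = -j/(ω·C) = 0 - j6587 Ω
Step 3 — With the output port shorted to ground, the output series arm Z2 runs from the junction to ground; the shunt arm Z3 also runs from the junction to ground. They appear in parallel: Z3 || Z2 = 467.6 - j33.36 Ω.
Step 4 — Series with input arm Z1: Z_in = Z1 + (Z3 || Z2) = 467.6 - j3.481 Ω = 467.6∠-0.4° Ω.
Step 5 — Power factor: PF = cos(φ) = Re(Z)/|Z| = 467.6/467.6 = 1.
Step 6 — Type: Im(Z) = -3.481 ⇒ leading (phase φ = -0.4°).

PF = 1 (leading, φ = -0.4°)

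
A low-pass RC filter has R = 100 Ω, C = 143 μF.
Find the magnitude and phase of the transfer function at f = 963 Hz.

Step 1 — Angular frequency: ω = 2π·963 = 6051 rad/s.
Step 2 — Transfer function: H(jω) = 1/(1 + jωRC).
Step 3 — Denominator: 1 + jωRC = 1 + j·6051·100·0.000143 = 1 + j86.53.
Step 4 — H = 0.0001336 - j0.01156.
Step 5 — Magnitude: |H| = 0.01156 (-38.7 dB); phase: φ = -89.3°.

|H| = 0.01156 (-38.7 dB), φ = -89.3°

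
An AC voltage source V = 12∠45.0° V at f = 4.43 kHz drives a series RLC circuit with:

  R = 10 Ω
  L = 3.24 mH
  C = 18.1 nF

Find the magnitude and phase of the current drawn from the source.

Step 1 — Angular frequency: ω = 2π·f = 2π·4430 = 2.783e+04 rad/s.
Step 2 — Component impedances:
  R: Z = R = 10 Ω
  L: Z = jωL = j·2.783e+04·0.00324 = 0 + j90.18 Ω
  C: Z = 1/(jωC) = -j/(ω·C) = 0 - j1985 Ω
Step 3 — Series combination: Z_total = R + L + C = 10 - j1895 Ω = 1895∠-89.7° Ω.
Step 4 — Source phasor: V = 12∠45.0° V = 8.485 + j8.485 V.
Step 5 — Ohm's law: I = V / Z_total = (8.485 + j8.485) / (10 - j1895) = -0.004455 + j0.004502 A.
Step 6 — Convert to polar: |I| = 0.006333 A, ∠I = 134.7°.

I = 0.006333∠134.7° A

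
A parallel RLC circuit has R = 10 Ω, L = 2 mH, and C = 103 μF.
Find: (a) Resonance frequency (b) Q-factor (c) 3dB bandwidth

Step 1 — Resonance: ω₀ = 1/√(LC) = 1/√(0.002·0.000103) = 2203 rad/s.
Step 2 — f₀ = ω₀/(2π) = 350.7 Hz.
Step 3 — Parallel Q: Q = R/(ω₀L) = 10/(2203·0.002) = 2.269.
Step 4 — Bandwidth: Δω = ω₀/Q = 970.9 rad/s; BW = Δω/(2π) = 154.5 Hz.

(a) f₀ = 350.7 Hz  (b) Q = 2.269  (c) BW = 154.5 Hz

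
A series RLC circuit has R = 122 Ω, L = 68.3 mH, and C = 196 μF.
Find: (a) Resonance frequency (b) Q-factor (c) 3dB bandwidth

Step 1 — Resonance: ω₀ = 1/√(LC) = 1/√(0.0683·0.000196) = 273.3 rad/s.
Step 2 — f₀ = ω₀/(2π) = 43.5 Hz.
Step 3 — Series Q: Q = ω₀L/R = 273.3·0.0683/122 = 0.153.
Step 4 — Bandwidth: Δω = ω₀/Q = 1786 rad/s; BW = Δω/(2π) = 284.3 Hz.

(a) f₀ = 43.5 Hz  (b) Q = 0.153  (c) BW = 284.3 Hz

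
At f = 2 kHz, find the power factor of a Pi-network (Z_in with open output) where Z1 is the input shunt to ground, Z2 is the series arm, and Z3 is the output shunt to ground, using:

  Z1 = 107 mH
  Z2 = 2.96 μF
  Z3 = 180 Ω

Step 1 — Angular frequency: ω = 2π·f = 2π·2000 = 1.257e+04 rad/s.
Step 2 — Component impedances:
  Z1: Z = jωL = j·1.257e+04·0.107 = 0 + j1345 Ω
  Z2: Z = 1/(jωC) = -j/(ω·C) = 0 - j26.88 Ω
  Z3: Z = R = 180 Ω
Step 3 — With open output, the series arm Z2 and the output shunt Z3 appear in series to ground: Z2 + Z3 = 180 - j26.88 Ω.
Step 4 — Parallel with input shunt Z1: Z_in = Z1 || (Z2 + Z3) = 184 - j2.3 Ω = 184∠-0.7° Ω.
Step 5 — Power factor: PF = cos(φ) = Re(Z)/|Z| = 183.99/184 = 0.9999.
Step 6 — Type: Im(Z) = -2.3 ⇒ leading (phase φ = -0.7°).

PF = 0.9999 (leading, φ = -0.7°)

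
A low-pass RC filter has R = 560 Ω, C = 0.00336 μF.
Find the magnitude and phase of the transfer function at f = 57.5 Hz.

Step 1 — Angular frequency: ω = 2π·57.5 = 361.3 rad/s.
Step 2 — Transfer function: H(jω) = 1/(1 + jωRC).
Step 3 — Denominator: 1 + jωRC = 1 + j·361.3·560·3.36e-09 = 1 + j0.0006798.
Step 4 — H = 1 - j0.0006798.
Step 5 — Magnitude: |H| = 1 (-0.0 dB); phase: φ = -0.0°.

|H| = 1 (-0.0 dB), φ = -0.0°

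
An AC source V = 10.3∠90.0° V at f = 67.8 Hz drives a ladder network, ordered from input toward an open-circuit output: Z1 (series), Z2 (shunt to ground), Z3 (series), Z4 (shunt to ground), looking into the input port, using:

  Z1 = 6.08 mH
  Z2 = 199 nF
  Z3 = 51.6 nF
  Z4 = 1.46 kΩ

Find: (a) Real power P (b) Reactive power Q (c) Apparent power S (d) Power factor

Step 1 — Angular frequency: ω = 2π·f = 2π·67.8 = 426 rad/s.
Step 2 — Component impedances:
  Z1: Z = jωL = j·426·0.00608 = 0 + j2.59 Ω
  Z2: Z = 1/(jωC) = -j/(ω·C) = 0 - j1.18e+04 Ω
  Z3: Z = 1/(jωC) = -j/(ω·C) = 0 - j4.549e+04 Ω
  Z4: Z = R = 1460 Ω
Step 3 — Ladder network (open output): work backward from the far end, alternating series and parallel combinations. Z_in = 61.86 - j9366 Ω = 9366∠-89.6° Ω.
Step 4 — Source phasor: V = 10.3∠90.0° V = 0 + j10.3 V.
Step 5 — Current: I = V / Z = -0.0011 + j7.263e-06 A = 0.0011∠179.6° A.
Step 6 — Complex power: S = V·I* = 7.481e-05 - j0.01133 VA.
Step 7 — Real power: P = Re(S) = 7.481e-05 W.
Step 8 — Reactive power: Q = Im(S) = -0.01133 VAR.
Step 9 — Apparent power: |S| = 0.01133 VA.
Step 10 — Power factor: PF = P/|S| = 0.006604 (leading).

(a) P = 7.481e-05 W  (b) Q = -0.01133 VAR  (c) S = 0.01133 VA  (d) PF = 0.006604 (leading)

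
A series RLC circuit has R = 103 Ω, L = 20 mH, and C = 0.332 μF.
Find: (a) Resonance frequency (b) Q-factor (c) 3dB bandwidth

Step 1 — Resonance condition Im(Z)=0 gives ω₀ = 1/√(LC).
Step 2 — ω₀ = 1/√(0.02·3.32e-07) = 1.227e+04 rad/s.
Step 3 — f₀ = ω₀/(2π) = 1953 Hz.
Step 4 — Series Q: Q = ω₀L/R = 1.227e+04·0.02/103 = 2.383.
Step 5 — 3dB bandwidth: Δω = ω₀/Q = 5150 rad/s; BW = Δω/(2π) = 819.6 Hz.

(a) f₀ = 1953 Hz  (b) Q = 2.383  (c) BW = 819.6 Hz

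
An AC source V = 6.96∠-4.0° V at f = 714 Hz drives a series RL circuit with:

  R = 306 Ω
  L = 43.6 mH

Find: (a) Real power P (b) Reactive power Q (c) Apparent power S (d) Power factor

Step 1 — Angular frequency: ω = 2π·f = 2π·714 = 4486 rad/s.
Step 2 — Component impedances:
  R: Z = R = 306 Ω
  L: Z = jωL = j·4486·0.0436 = 0 + j195.6 Ω
Step 3 — Series combination: Z_total = R + L = 306 + j195.6 Ω = 363.2∠32.6° Ω.
Step 4 — Source phasor: V = 6.96∠-4.0° V = 6.943 - j0.4855 V.
Step 5 — Current: I = V / Z = 0.01539 - j0.01142 A = 0.01916∠-36.6° A.
Step 6 — Complex power: S = V·I* = 0.1124 + j0.07184 VA.
Step 7 — Real power: P = Re(S) = 0.1124 W.
Step 8 — Reactive power: Q = Im(S) = 0.07184 VAR.
Step 9 — Apparent power: |S| = 0.1334 VA.
Step 10 — Power factor: PF = P/|S| = 0.8426 (lagging).

(a) P = 0.1124 W  (b) Q = 0.07184 VAR  (c) S = 0.1334 VA  (d) PF = 0.8426 (lagging)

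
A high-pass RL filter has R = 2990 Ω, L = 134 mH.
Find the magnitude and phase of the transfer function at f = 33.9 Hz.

Step 1 — Angular frequency: ω = 2π·33.9 = 213 rad/s.
Step 2 — Transfer function: H(jω) = jωL/(R + jωL).
Step 3 — Numerator jωL = j·28.54; denominator R + jωL = 2990 + j28.54.
Step 4 — H = 9.111e-05 + j0.009545.
Step 5 — Magnitude: |H| = 0.009545 (-40.4 dB); phase: φ = 89.5°.

|H| = 0.009545 (-40.4 dB), φ = 89.5°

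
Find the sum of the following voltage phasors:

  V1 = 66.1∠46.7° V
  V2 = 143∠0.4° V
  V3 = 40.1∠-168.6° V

Step 1 — Convert each phasor to rectangular form:
  V1 = 66.1·(cos(46.7°) + j·sin(46.7°)) = 45.33 + j48.11 V
  V2 = 143·(cos(0.4°) + j·sin(0.4°)) = 143 + j0.9983 V
  V3 = 40.1·(cos(-168.6°) + j·sin(-168.6°)) = -39.31 - j7.926 V
Step 2 — Sum components: V_total = 149 + j41.18 V.
Step 3 — Convert to polar: |V_total| = 154.6 V, ∠V_total = 15.4°.

V_total = 154.6∠15.4° V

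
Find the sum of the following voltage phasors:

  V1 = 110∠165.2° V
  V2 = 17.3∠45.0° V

Step 1 — Convert each phasor to rectangular form:
  V1 = 110·(cos(165.2°) + j·sin(165.2°)) = -106.4 + j28.1 V
  V2 = 17.3·(cos(45.0°) + j·sin(45.0°)) = 12.23 + j12.23 V
Step 2 — Sum components: V_total = -94.12 + j40.33 V.
Step 3 — Convert to polar: |V_total| = 102.4 V, ∠V_total = 156.8°.

V_total = 102.4∠156.8° V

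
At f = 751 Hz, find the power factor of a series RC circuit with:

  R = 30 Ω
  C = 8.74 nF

Step 1 — Angular frequency: ω = 2π·f = 2π·751 = 4719 rad/s.
Step 2 — Component impedances:
  R: Z = R = 30 Ω
  C: Z = 1/(jωC) = -j/(ω·C) = 0 - j2.425e+04 Ω
Step 3 — Series combination: Z_total = R + C = 30 - j2.425e+04 Ω = 2.425e+04∠-89.9° Ω.
Step 4 — Power factor: PF = cos(φ) = Re(Z)/|Z| = 30/2.425e+04 = 0.001237.
Step 5 — Type: Im(Z) = -2.425e+04 ⇒ leading (phase φ = -89.9°).

PF = 0.001237 (leading, φ = -89.9°)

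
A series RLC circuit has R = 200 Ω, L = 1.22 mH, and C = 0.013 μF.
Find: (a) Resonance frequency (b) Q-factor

Step 1 — Resonance condition Im(Z)=0 gives ω₀ = 1/√(LC).
Step 2 — ω₀ = 1/√(0.00122·1.3e-08) = 2.511e+05 rad/s.
Step 3 — f₀ = ω₀/(2π) = 3.996e+04 Hz.
Step 4 — Series Q: Q = ω₀L/R = 2.511e+05·0.00122/200 = 1.532.

(a) f₀ = 3.996e+04 Hz  (b) Q = 1.532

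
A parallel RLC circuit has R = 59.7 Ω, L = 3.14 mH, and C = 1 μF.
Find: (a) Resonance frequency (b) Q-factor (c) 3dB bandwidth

Step 1 — Resonance: ω₀ = 1/√(LC) = 1/√(0.00314·1e-06) = 1.785e+04 rad/s.
Step 2 — f₀ = ω₀/(2π) = 2840 Hz.
Step 3 — Parallel Q: Q = R/(ω₀L) = 59.7/(1.785e+04·0.00314) = 1.065.
Step 4 — Bandwidth: Δω = ω₀/Q = 1.675e+04 rad/s; BW = Δω/(2π) = 2666 Hz.

(a) f₀ = 2840 Hz  (b) Q = 1.065  (c) BW = 2666 Hz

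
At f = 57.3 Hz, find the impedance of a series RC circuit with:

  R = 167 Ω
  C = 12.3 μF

Step 1 — Angular frequency: ω = 2π·f = 2π·57.3 = 360 rad/s.
Step 2 — Component impedances:
  R: Z = R = 167 Ω
  C: Z = 1/(jωC) = -j/(ω·C) = 0 - j225.8 Ω
Step 3 — Series combination: Z_total = R + C = 167 - j225.8 Ω = 280.9∠-53.5° Ω.

Z = 167 - j225.8 Ω = 280.9∠-53.5° Ω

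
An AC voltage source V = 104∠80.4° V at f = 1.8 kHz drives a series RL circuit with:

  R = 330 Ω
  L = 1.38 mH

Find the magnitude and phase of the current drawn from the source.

Step 1 — Angular frequency: ω = 2π·f = 2π·1800 = 1.131e+04 rad/s.
Step 2 — Component impedances:
  R: Z = R = 330 Ω
  L: Z = jωL = j·1.131e+04·0.00138 = 0 + j15.61 Ω
Step 3 — Series combination: Z_total = R + L = 330 + j15.61 Ω = 330.4∠2.7° Ω.
Step 4 — Source phasor: V = 104∠80.4° V = 17.34 + j102.5 V.
Step 5 — Ohm's law: I = V / Z_total = (17.34 + j102.5) / (330 + j15.61) = 0.0671 + j0.3076 A.
Step 6 — Convert to polar: |I| = 0.3148 A, ∠I = 77.7°.

I = 0.3148∠77.7° A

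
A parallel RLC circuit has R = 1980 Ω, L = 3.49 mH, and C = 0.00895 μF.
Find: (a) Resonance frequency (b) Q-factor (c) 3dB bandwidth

Step 1 — Resonance: ω₀ = 1/√(LC) = 1/√(0.00349·8.95e-09) = 1.789e+05 rad/s.
Step 2 — f₀ = ω₀/(2π) = 2.848e+04 Hz.
Step 3 — Parallel Q: Q = R/(ω₀L) = 1980/(1.789e+05·0.00349) = 3.171.
Step 4 — Bandwidth: Δω = ω₀/Q = 5.643e+04 rad/s; BW = Δω/(2π) = 8981 Hz.

(a) f₀ = 2.848e+04 Hz  (b) Q = 3.171  (c) BW = 8981 Hz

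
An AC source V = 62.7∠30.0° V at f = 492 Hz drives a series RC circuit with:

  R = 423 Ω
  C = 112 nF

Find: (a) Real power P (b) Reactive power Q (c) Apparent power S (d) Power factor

Step 1 — Angular frequency: ω = 2π·f = 2π·492 = 3091 rad/s.
Step 2 — Component impedances:
  R: Z = R = 423 Ω
  C: Z = 1/(jωC) = -j/(ω·C) = 0 - j2888 Ω
Step 3 — Series combination: Z_total = R + C = 423 - j2888 Ω = 2919∠-81.7° Ω.
Step 4 — Source phasor: V = 62.7∠30.0° V = 54.3 + j31.35 V.
Step 5 — Current: I = V / Z = -0.007931 + j0.01996 A = 0.02148∠111.7° A.
Step 6 — Complex power: S = V·I* = 0.1952 - j1.333 VA.
Step 7 — Real power: P = Re(S) = 0.1952 W.
Step 8 — Reactive power: Q = Im(S) = -1.333 VAR.
Step 9 — Apparent power: |S| = 1.347 VA.
Step 10 — Power factor: PF = P/|S| = 0.1449 (leading).

(a) P = 0.1952 W  (b) Q = -1.333 VAR  (c) S = 1.347 VA  (d) PF = 0.1449 (leading)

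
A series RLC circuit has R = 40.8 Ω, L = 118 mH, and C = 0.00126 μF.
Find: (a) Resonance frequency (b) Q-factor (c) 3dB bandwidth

Step 1 — Resonance: ω₀ = 1/√(LC) = 1/√(0.118·1.26e-09) = 8.201e+04 rad/s.
Step 2 — f₀ = ω₀/(2π) = 1.305e+04 Hz.
Step 3 — Series Q: Q = ω₀L/R = 8.201e+04·0.118/40.8 = 237.2.
Step 4 — Bandwidth: Δω = ω₀/Q = 345.8 rad/s; BW = Δω/(2π) = 55.03 Hz.

(a) f₀ = 1.305e+04 Hz  (b) Q = 237.2  (c) BW = 55.03 Hz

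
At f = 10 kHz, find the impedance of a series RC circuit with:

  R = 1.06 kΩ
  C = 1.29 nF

Step 1 — Angular frequency: ω = 2π·f = 2π·1e+04 = 6.283e+04 rad/s.
Step 2 — Component impedances:
  R: Z = R = 1060 Ω
  C: Z = 1/(jωC) = -j/(ω·C) = 0 - j1.234e+04 Ω
Step 3 — Series combination: Z_total = R + C = 1060 - j1.234e+04 Ω = 1.238e+04∠-85.1° Ω.

Z = 1060 - j1.234e+04 Ω = 1.238e+04∠-85.1° Ω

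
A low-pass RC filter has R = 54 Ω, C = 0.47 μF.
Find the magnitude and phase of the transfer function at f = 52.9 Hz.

Step 1 — Angular frequency: ω = 2π·52.9 = 332.4 rad/s.
Step 2 — Transfer function: H(jω) = 1/(1 + jωRC).
Step 3 — Denominator: 1 + jωRC = 1 + j·332.4·54·4.7e-07 = 1 + j0.008436.
Step 4 — H = 0.9999 - j0.008435.
Step 5 — Magnitude: |H| = 1 (-0.0 dB); phase: φ = -0.5°.

|H| = 1 (-0.0 dB), φ = -0.5°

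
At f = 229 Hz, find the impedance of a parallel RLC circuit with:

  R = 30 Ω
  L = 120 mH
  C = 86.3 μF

Step 1 — Angular frequency: ω = 2π·f = 2π·229 = 1439 rad/s.
Step 2 — Component impedances:
  R: Z = R = 30 Ω
  L: Z = jωL = j·1439·0.12 = 0 + j172.7 Ω
  C: Z = 1/(jωC) = -j/(ω·C) = 0 - j8.053 Ω
Step 3 — Parallel combination: 1/Z_total = 1/R + 1/L + 1/C; Z_total = 2.204 - j7.827 Ω = 8.131∠-74.3° Ω.

Z = 2.204 - j7.827 Ω = 8.131∠-74.3° Ω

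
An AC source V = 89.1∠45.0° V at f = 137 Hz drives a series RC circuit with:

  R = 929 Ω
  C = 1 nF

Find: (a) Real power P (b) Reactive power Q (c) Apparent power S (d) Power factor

Step 1 — Angular frequency: ω = 2π·f = 2π·137 = 860.8 rad/s.
Step 2 — Component impedances:
  R: Z = R = 929 Ω
  C: Z = 1/(jωC) = -j/(ω·C) = 0 - j1.162e+06 Ω
Step 3 — Series combination: Z_total = R + C = 929 - j1.162e+06 Ω = 1.162e+06∠-90.0° Ω.
Step 4 — Source phasor: V = 89.1∠45.0° V = 63 + j63 V.
Step 5 — Current: I = V / Z = -5.419e-05 + j5.428e-05 A = 7.67e-05∠135.0° A.
Step 6 — Complex power: S = V·I* = 5.465e-06 - j0.006834 VA.
Step 7 — Real power: P = Re(S) = 5.465e-06 W.
Step 8 — Reactive power: Q = Im(S) = -0.006834 VAR.
Step 9 — Apparent power: |S| = 0.006834 VA.
Step 10 — Power factor: PF = P/|S| = 0.0007997 (leading).

(a) P = 5.465e-06 W  (b) Q = -0.006834 VAR  (c) S = 0.006834 VA  (d) PF = 0.0007997 (leading)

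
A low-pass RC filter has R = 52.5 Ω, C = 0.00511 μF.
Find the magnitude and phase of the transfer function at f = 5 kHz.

Step 1 — Angular frequency: ω = 2π·5000 = 3.142e+04 rad/s.
Step 2 — Transfer function: H(jω) = 1/(1 + jωRC).
Step 3 — Denominator: 1 + jωRC = 1 + j·3.142e+04·52.5·5.11e-09 = 1 + j0.008428.
Step 4 — H = 0.9999 - j0.008428.
Step 5 — Magnitude: |H| = 1 (-0.0 dB); phase: φ = -0.5°.

|H| = 1 (-0.0 dB), φ = -0.5°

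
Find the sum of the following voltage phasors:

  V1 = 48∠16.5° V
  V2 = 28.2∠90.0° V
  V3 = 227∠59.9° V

Step 1 — Convert each phasor to rectangular form:
  V1 = 48·(cos(16.5°) + j·sin(16.5°)) = 46.02 + j13.63 V
  V2 = 28.2·(cos(90.0°) + j·sin(90.0°)) = 0 + j28.2 V
  V3 = 227·(cos(59.9°) + j·sin(59.9°)) = 113.8 + j196.4 V
Step 2 — Sum components: V_total = 159.9 + j238.2 V.
Step 3 — Convert to polar: |V_total| = 286.9 V, ∠V_total = 56.1°.

V_total = 286.9∠56.1° V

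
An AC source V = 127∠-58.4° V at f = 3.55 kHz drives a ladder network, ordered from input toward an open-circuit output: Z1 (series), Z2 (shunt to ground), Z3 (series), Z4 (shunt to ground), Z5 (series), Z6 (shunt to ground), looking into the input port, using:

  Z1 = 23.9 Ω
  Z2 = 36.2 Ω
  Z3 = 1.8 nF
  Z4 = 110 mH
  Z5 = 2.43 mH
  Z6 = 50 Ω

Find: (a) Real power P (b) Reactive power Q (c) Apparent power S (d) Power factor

Step 1 — Angular frequency: ω = 2π·f = 2π·3550 = 2.231e+04 rad/s.
Step 2 — Component impedances:
  Z1: Z = R = 23.9 Ω
  Z2: Z = R = 36.2 Ω
  Z3: Z = 1/(jωC) = -j/(ω·C) = 0 - j2.491e+04 Ω
  Z4: Z = jωL = j·2.231e+04·0.11 = 0 + j2454 Ω
  Z5: Z = jωL = j·2.231e+04·0.00243 = 0 + j54.2 Ω
  Z6: Z = R = 50 Ω
Step 3 — Ladder network (open output): work backward from the far end, alternating series and parallel combinations. Z_in = 60.1 - j0.05273 Ω = 60.1∠-0.1° Ω.
Step 4 — Source phasor: V = 127∠-58.4° V = 66.55 - j108.2 V.
Step 5 — Current: I = V / Z = 1.109 - j1.799 A = 2.113∠-58.3° A.
Step 6 — Complex power: S = V·I* = 268.4 - j0.2354 VA.
Step 7 — Real power: P = Re(S) = 268.4 W.
Step 8 — Reactive power: Q = Im(S) = -0.2354 VAR.
Step 9 — Apparent power: |S| = 268.4 VA.
Step 10 — Power factor: PF = P/|S| = 1 (leading).

(a) P = 268.4 W  (b) Q = -0.2354 VAR  (c) S = 268.4 VA  (d) PF = 1 (leading)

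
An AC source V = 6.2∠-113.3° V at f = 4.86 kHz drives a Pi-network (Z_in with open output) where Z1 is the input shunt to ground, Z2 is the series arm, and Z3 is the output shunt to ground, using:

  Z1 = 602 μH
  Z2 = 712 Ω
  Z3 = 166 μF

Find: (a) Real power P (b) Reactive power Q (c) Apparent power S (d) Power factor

Step 1 — Angular frequency: ω = 2π·f = 2π·4860 = 3.054e+04 rad/s.
Step 2 — Component impedances:
  Z1: Z = jωL = j·3.054e+04·0.000602 = 0 + j18.38 Ω
  Z2: Z = R = 712 Ω
  Z3: Z = 1/(jωC) = -j/(ω·C) = 0 - j0.1973 Ω
Step 3 — With open output, the series arm Z2 and the output shunt Z3 appear in series to ground: Z2 + Z3 = 712 - j0.1973 Ω.
Step 4 — Parallel with input shunt Z1: Z_in = Z1 || (Z2 + Z3) = 0.4743 + j18.37 Ω = 18.38∠88.5° Ω.
Step 5 — Source phasor: V = 6.2∠-113.3° V = -2.452 - j5.694 V.
Step 6 — Current: I = V / Z = -0.3132 + j0.1254 A = 0.3374∠158.2° A.
Step 7 — Complex power: S = V·I* = 0.05399 + j2.091 VA.
Step 8 — Real power: P = Re(S) = 0.05399 W.
Step 9 — Reactive power: Q = Im(S) = 2.091 VAR.
Step 10 — Apparent power: |S| = 2.092 VA.
Step 11 — Power factor: PF = P/|S| = 0.02581 (lagging).

(a) P = 0.05399 W  (b) Q = 2.091 VAR  (c) S = 2.092 VA  (d) PF = 0.02581 (lagging)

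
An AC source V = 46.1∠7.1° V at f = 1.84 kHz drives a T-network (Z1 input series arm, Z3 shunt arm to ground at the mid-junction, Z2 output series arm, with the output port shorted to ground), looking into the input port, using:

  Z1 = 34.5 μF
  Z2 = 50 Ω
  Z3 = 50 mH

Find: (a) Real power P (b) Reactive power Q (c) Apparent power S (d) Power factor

Step 1 — Angular frequency: ω = 2π·f = 2π·1840 = 1.156e+04 rad/s.
Step 2 — Component impedances:
  Z1: Z = 1/(jωC) = -j/(ω·C) = 0 - j2.507 Ω
  Z2: Z = R = 50 Ω
  Z3: Z = jωL = j·1.156e+04·0.05 = 0 + j578.1 Ω
Step 3 — With the output port shorted to ground, the output series arm Z2 runs from the junction to ground; the shunt arm Z3 also runs from the junction to ground. They appear in parallel: Z3 || Z2 = 49.63 + j4.293 Ω.
Step 4 — Series with input arm Z1: Z_in = Z1 + (Z3 || Z2) = 49.63 + j1.786 Ω = 49.66∠2.1° Ω.
Step 5 — Source phasor: V = 46.1∠7.1° V = 45.75 + j5.698 V.
Step 6 — Current: I = V / Z = 0.9247 + j0.08154 A = 0.9283∠5.0° A.
Step 7 — Complex power: S = V·I* = 42.77 + j1.539 VA.
Step 8 — Real power: P = Re(S) = 42.77 W.
Step 9 — Reactive power: Q = Im(S) = 1.539 VAR.
Step 10 — Apparent power: |S| = 42.79 VA.
Step 11 — Power factor: PF = P/|S| = 0.9994 (lagging).

(a) P = 42.77 W  (b) Q = 1.539 VAR  (c) S = 42.79 VA  (d) PF = 0.9994 (lagging)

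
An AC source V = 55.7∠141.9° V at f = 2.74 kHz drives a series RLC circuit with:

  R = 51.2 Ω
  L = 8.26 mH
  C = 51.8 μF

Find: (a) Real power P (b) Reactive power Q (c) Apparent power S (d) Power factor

Step 1 — Angular frequency: ω = 2π·f = 2π·2740 = 1.722e+04 rad/s.
Step 2 — Component impedances:
  R: Z = R = 51.2 Ω
  L: Z = jωL = j·1.722e+04·0.00826 = 0 + j142.2 Ω
  C: Z = 1/(jωC) = -j/(ω·C) = 0 - j1.121 Ω
Step 3 — Series combination: Z_total = R + L + C = 51.2 + j141.1 Ω = 150.1∠70.1° Ω.
Step 4 — Source phasor: V = 55.7∠141.9° V = -43.83 + j34.37 V.
Step 5 — Current: I = V / Z = 0.1156 + j0.3526 A = 0.3711∠71.8° A.
Step 6 — Complex power: S = V·I* = 7.052 + j19.43 VA.
Step 7 — Real power: P = Re(S) = 7.052 W.
Step 8 — Reactive power: Q = Im(S) = 19.43 VAR.
Step 9 — Apparent power: |S| = 20.67 VA.
Step 10 — Power factor: PF = P/|S| = 0.3411 (lagging).

(a) P = 7.052 W  (b) Q = 19.43 VAR  (c) S = 20.67 VA  (d) PF = 0.3411 (lagging)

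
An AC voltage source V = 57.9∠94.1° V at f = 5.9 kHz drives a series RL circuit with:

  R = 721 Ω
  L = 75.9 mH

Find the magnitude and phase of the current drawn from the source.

Step 1 — Angular frequency: ω = 2π·f = 2π·5900 = 3.707e+04 rad/s.
Step 2 — Component impedances:
  R: Z = R = 721 Ω
  L: Z = jωL = j·3.707e+04·0.0759 = 0 + j2814 Ω
Step 3 — Series combination: Z_total = R + L = 721 + j2814 Ω = 2905∠75.6° Ω.
Step 4 — Source phasor: V = 57.9∠94.1° V = -4.14 + j57.75 V.
Step 5 — Ohm's law: I = V / Z_total = (-4.14 + j57.75) / (721 + j2814) = 0.01891 + j0.006316 A.
Step 6 — Convert to polar: |I| = 0.01993 A, ∠I = 18.5°.

I = 0.01993∠18.5° A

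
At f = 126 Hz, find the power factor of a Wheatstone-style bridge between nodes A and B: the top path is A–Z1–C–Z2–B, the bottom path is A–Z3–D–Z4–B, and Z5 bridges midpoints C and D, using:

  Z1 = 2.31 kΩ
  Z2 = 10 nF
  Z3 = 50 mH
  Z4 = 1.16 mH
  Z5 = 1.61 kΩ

Step 1 — Angular frequency: ω = 2π·f = 2π·126 = 791.7 rad/s.
Step 2 — Component impedances:
  Z1: Z = R = 2310 Ω
  Z2: Z = 1/(jωC) = -j/(ω·C) = 0 - j1.263e+05 Ω
  Z3: Z = jωL = j·791.7·0.05 = 0 + j39.58 Ω
  Z4: Z = jωL = j·791.7·0.00116 = 0 + j0.9184 Ω
  Z5: Z = R = 1610 Ω
Step 3 — Bridge requires nodal analysis (the Z5 bridge couples midpoints C and D, so the two paths cannot be reduced to a simple series/parallel combination). Setting node B to ground and injecting 1 A at node A, the 3-node admittance system at A, C, D solves to V_A = Z_AB = 0.3997 + j40.5 Ω = 40.5∠89.4° Ω.
Step 4 — Power factor: PF = cos(φ) = Re(Z)/|Z| = 0.3997/40.5 = 0.009869.
Step 5 — Type: Im(Z) = 40.5 ⇒ lagging (phase φ = 89.4°).

PF = 0.009869 (lagging, φ = 89.4°)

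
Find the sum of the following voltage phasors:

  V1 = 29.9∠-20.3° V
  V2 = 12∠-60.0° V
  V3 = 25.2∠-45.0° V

Step 1 — Convert each phasor to rectangular form:
  V1 = 29.9·(cos(-20.3°) + j·sin(-20.3°)) = 28.04 - j10.37 V
  V2 = 12·(cos(-60.0°) + j·sin(-60.0°)) = 6 - j10.39 V
  V3 = 25.2·(cos(-45.0°) + j·sin(-45.0°)) = 17.82 - j17.82 V
Step 2 — Sum components: V_total = 51.86 - j38.58 V.
Step 3 — Convert to polar: |V_total| = 64.64 V, ∠V_total = -36.6°.

V_total = 64.64∠-36.6° V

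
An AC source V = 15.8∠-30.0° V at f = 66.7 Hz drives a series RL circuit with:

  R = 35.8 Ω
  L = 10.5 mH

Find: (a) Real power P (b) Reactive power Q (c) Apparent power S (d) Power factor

Step 1 — Angular frequency: ω = 2π·f = 2π·66.7 = 419.1 rad/s.
Step 2 — Component impedances:
  R: Z = R = 35.8 Ω
  L: Z = jωL = j·419.1·0.0105 = 0 + j4.4 Ω
Step 3 — Series combination: Z_total = R + L = 35.8 + j4.4 Ω = 36.07∠7.0° Ω.
Step 4 — Source phasor: V = 15.8∠-30.0° V = 13.68 - j7.9 V.
Step 5 — Current: I = V / Z = 0.3498 - j0.2637 A = 0.438∠-37.0° A.
Step 6 — Complex power: S = V·I* = 6.869 + j0.8444 VA.
Step 7 — Real power: P = Re(S) = 6.869 W.
Step 8 — Reactive power: Q = Im(S) = 0.8444 VAR.
Step 9 — Apparent power: |S| = 6.921 VA.
Step 10 — Power factor: PF = P/|S| = 0.9925 (lagging).

(a) P = 6.869 W  (b) Q = 0.8444 VAR  (c) S = 6.921 VA  (d) PF = 0.9925 (lagging)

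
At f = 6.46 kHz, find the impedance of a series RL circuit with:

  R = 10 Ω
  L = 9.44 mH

Step 1 — Angular frequency: ω = 2π·f = 2π·6460 = 4.059e+04 rad/s.
Step 2 — Component impedances:
  R: Z = R = 10 Ω
  L: Z = jωL = j·4.059e+04·0.00944 = 0 + j383.2 Ω
Step 3 — Series combination: Z_total = R + L = 10 + j383.2 Ω = 383.3∠88.5° Ω.

Z = 10 + j383.2 Ω = 383.3∠88.5° Ω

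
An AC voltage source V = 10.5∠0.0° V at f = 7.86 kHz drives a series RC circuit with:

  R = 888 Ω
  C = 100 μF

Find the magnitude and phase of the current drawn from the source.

Step 1 — Angular frequency: ω = 2π·f = 2π·7860 = 4.939e+04 rad/s.
Step 2 — Component impedances:
  R: Z = R = 888 Ω
  C: Z = 1/(jωC) = -j/(ω·C) = 0 - j0.2025 Ω
Step 3 — Series combination: Z_total = R + C = 888 - j0.2025 Ω = 888∠-0.0° Ω.
Step 4 — Source phasor: V = 10.5∠0.0° V = 10.5 V.
Step 5 — Ohm's law: I = V / Z_total = (10.5) / (888 - j0.2025) = 0.01182 + j2.696e-06 A.
Step 6 — Convert to polar: |I| = 0.01182 A, ∠I = 0.0°.

I = 0.01182∠0.0° A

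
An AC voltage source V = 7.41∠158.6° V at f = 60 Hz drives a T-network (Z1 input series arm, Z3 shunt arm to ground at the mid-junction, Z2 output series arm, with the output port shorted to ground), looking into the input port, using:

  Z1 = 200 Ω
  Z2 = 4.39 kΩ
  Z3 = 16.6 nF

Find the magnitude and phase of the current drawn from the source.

Step 1 — Angular frequency: ω = 2π·f = 2π·60 = 377 rad/s.
Step 2 — Component impedances:
  Z1: Z = R = 200 Ω
  Z2: Z = R = 4390 Ω
  Z3: Z = 1/(jωC) = -j/(ω·C) = 0 - j1.598e+05 Ω
Step 3 — With the output port shorted to ground, the output series arm Z2 runs from the junction to ground; the shunt arm Z3 also runs from the junction to ground. They appear in parallel: Z3 || Z2 = 4387 - j120.5 Ω.
Step 4 — Series with input arm Z1: Z_in = Z1 + (Z3 || Z2) = 4587 - j120.5 Ω = 4588∠-1.5° Ω.
Step 5 — Source phasor: V = 7.41∠158.6° V = -6.899 + j2.704 V.
Step 6 — Ohm's law: I = V / Z_total = (-6.899 + j2.704) / (4587 - j120.5) = -0.001519 + j0.0005496 A.
Step 7 — Convert to polar: |I| = 0.001615 A, ∠I = 160.1°.

I = 0.001615∠160.1° A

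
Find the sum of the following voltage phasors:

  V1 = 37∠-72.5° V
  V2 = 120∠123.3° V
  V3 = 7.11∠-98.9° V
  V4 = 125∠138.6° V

Step 1 — Convert each phasor to rectangular form:
  V1 = 37·(cos(-72.5°) + j·sin(-72.5°)) = 11.13 - j35.29 V
  V2 = 120·(cos(123.3°) + j·sin(123.3°)) = -65.88 + j100.3 V
  V3 = 7.11·(cos(-98.9°) + j·sin(-98.9°)) = -1.1 - j7.024 V
  V4 = 125·(cos(138.6°) + j·sin(138.6°)) = -93.76 + j82.66 V
Step 2 — Sum components: V_total = -149.6 + j140.6 V.
Step 3 — Convert to polar: |V_total| = 205.3 V, ∠V_total = 136.8°.

V_total = 205.3∠136.8° V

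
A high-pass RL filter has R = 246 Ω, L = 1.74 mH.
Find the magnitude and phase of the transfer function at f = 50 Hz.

Step 1 — Angular frequency: ω = 2π·50 = 314.2 rad/s.
Step 2 — Transfer function: H(jω) = jωL/(R + jωL).
Step 3 — Numerator jωL = j·0.5466; denominator R + jωL = 246 + j0.5466.
Step 4 — H = 4.938e-06 + j0.002222.
Step 5 — Magnitude: |H| = 0.002222 (-53.1 dB); phase: φ = 89.9°.

|H| = 0.002222 (-53.1 dB), φ = 89.9°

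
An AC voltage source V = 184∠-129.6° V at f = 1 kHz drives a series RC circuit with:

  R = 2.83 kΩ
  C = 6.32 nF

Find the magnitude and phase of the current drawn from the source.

Step 1 — Angular frequency: ω = 2π·f = 2π·1000 = 6283 rad/s.
Step 2 — Component impedances:
  R: Z = R = 2830 Ω
  C: Z = 1/(jωC) = -j/(ω·C) = 0 - j2.518e+04 Ω
Step 3 — Series combination: Z_total = R + C = 2830 - j2.518e+04 Ω = 2.534e+04∠-83.6° Ω.
Step 4 — Source phasor: V = 184∠-129.6° V = -117.3 - j141.8 V.
Step 5 — Ohm's law: I = V / Z_total = (-117.3 - j141.8) / (2830 - j2.518e+04) = 0.005043 - j0.005224 A.
Step 6 — Convert to polar: |I| = 0.007261 A, ∠I = -46.0°.

I = 0.007261∠-46.0° A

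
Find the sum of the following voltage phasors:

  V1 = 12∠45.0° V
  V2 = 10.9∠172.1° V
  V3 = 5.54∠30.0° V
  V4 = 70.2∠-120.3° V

Step 1 — Convert each phasor to rectangular form:
  V1 = 12·(cos(45.0°) + j·sin(45.0°)) = 8.485 + j8.485 V
  V2 = 10.9·(cos(172.1°) + j·sin(172.1°)) = -10.8 + j1.498 V
  V3 = 5.54·(cos(30.0°) + j·sin(30.0°)) = 4.798 + j2.77 V
  V4 = 70.2·(cos(-120.3°) + j·sin(-120.3°)) = -35.42 - j60.61 V
Step 2 — Sum components: V_total = -32.93 - j47.86 V.
Step 3 — Convert to polar: |V_total| = 58.09 V, ∠V_total = -124.5°.

V_total = 58.09∠-124.5° V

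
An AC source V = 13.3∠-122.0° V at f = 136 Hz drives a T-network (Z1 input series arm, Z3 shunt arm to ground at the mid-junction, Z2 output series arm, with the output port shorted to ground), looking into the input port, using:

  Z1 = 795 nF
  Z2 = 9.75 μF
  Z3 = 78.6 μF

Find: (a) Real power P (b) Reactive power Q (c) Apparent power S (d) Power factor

Step 1 — Angular frequency: ω = 2π·f = 2π·136 = 854.5 rad/s.
Step 2 — Component impedances:
  Z1: Z = 1/(jωC) = -j/(ω·C) = 0 - j1472 Ω
  Z2: Z = 1/(jωC) = -j/(ω·C) = 0 - j120 Ω
  Z3: Z = 1/(jωC) = -j/(ω·C) = 0 - j14.89 Ω
Step 3 — With the output port shorted to ground, the output series arm Z2 runs from the junction to ground; the shunt arm Z3 also runs from the junction to ground. They appear in parallel: Z3 || Z2 = 0 - j13.25 Ω.
Step 4 — Series with input arm Z1: Z_in = Z1 + (Z3 || Z2) = 0 - j1485 Ω = 1485∠-90.0° Ω.
Step 5 — Source phasor: V = 13.3∠-122.0° V = -7.048 - j11.28 V.
Step 6 — Current: I = V / Z = 0.007594 - j0.004745 A = 0.008955∠-32.0° A.
Step 7 — Complex power: S = V·I* = 0 - j0.1191 VA.
Step 8 — Real power: P = Re(S) = 0 W.
Step 9 — Reactive power: Q = Im(S) = -0.1191 VAR.
Step 10 — Apparent power: |S| = 0.1191 VA.
Step 11 — Power factor: PF = P/|S| = 0 (leading).

(a) P = 0 W  (b) Q = -0.1191 VAR  (c) S = 0.1191 VA  (d) PF = 0 (leading)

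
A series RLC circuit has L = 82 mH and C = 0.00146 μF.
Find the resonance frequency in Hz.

Step 1 — Resonance condition Im(Z)=0 gives ω₀ = 1/√(LC).
Step 2 — ω₀ = 1/√(0.082·1.46e-09) = 9.139e+04 rad/s.
Step 3 — f₀ = ω₀/(2π) = 1.455e+04 Hz.

f₀ = 1.455e+04 Hz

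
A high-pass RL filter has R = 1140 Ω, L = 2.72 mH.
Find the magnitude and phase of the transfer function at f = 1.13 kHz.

Step 1 — Angular frequency: ω = 2π·1130 = 7100 rad/s.
Step 2 — Transfer function: H(jω) = jωL/(R + jωL).
Step 3 — Numerator jωL = j·19.31; denominator R + jωL = 1140 + j19.31.
Step 4 — H = 0.0002869 + j0.01694.
Step 5 — Magnitude: |H| = 0.01694 (-35.4 dB); phase: φ = 89.0°.

|H| = 0.01694 (-35.4 dB), φ = 89.0°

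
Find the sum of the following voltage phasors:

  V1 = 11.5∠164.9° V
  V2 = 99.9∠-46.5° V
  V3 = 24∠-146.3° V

Step 1 — Convert each phasor to rectangular form:
  V1 = 11.5·(cos(164.9°) + j·sin(164.9°)) = -11.1 + j2.996 V
  V2 = 99.9·(cos(-46.5°) + j·sin(-46.5°)) = 68.77 - j72.46 V
  V3 = 24·(cos(-146.3°) + j·sin(-146.3°)) = -19.97 - j13.32 V
Step 2 — Sum components: V_total = 37.7 - j82.79 V.
Step 3 — Convert to polar: |V_total| = 90.96 V, ∠V_total = -65.5°.

V_total = 90.96∠-65.5° V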